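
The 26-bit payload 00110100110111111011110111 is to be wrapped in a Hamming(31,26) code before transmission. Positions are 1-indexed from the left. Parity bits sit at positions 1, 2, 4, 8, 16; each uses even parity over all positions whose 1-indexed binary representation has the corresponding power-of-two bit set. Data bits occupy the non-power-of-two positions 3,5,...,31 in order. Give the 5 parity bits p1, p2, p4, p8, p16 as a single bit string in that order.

11001

Place data bits at non-power-of-two positions: b3=0, b5=0, b6=1, b7=1, b9=0, b10=1, b11=0, b12=0, b13=1, b14=1, b15=0, b17=1, b18=1, b19=1, b20=1, b21=1, b22=1, b23=0, b24=1, b25=1, b26=1, b27=1, b28=0, b29=1, b30=1, b31=1.
p1 = XOR of data positions {3,5,7,9,11,13,15,17,19,21,23,25,27,29,31} = 0⊕0⊕1⊕0⊕0⊕1⊕0⊕1⊕1⊕1⊕0⊕1⊕1⊕1⊕1 = 1
p2 = XOR of data positions {3,6,7,10,11,14,15,18,19,22,23,26,27,30,31} = 0⊕1⊕1⊕1⊕0⊕1⊕0⊕1⊕1⊕1⊕0⊕1⊕1⊕1⊕1 = 1
p4 = XOR of data positions {5,6,7,12,13,14,15,20,21,22,23,28,29,30,31} = 0⊕1⊕1⊕0⊕1⊕1⊕0⊕1⊕1⊕1⊕0⊕0⊕1⊕1⊕1 = 0
p8 = XOR of data positions {9,10,11,12,13,14,15,24,25,26,27,28,29,30,31} = 0⊕1⊕0⊕0⊕1⊕1⊕0⊕1⊕1⊕1⊕1⊕0⊕1⊕1⊕1 = 0
p16 = XOR of data positions {17,18,19,20,21,22,23,24,25,26,27,28,29,30,31} = 1⊕1⊕1⊕1⊕1⊕1⊕0⊕1⊕1⊕1⊕1⊕0⊕1⊕1⊕1 = 1
Parity bits p1,p2,p4,p8,p16 = 11001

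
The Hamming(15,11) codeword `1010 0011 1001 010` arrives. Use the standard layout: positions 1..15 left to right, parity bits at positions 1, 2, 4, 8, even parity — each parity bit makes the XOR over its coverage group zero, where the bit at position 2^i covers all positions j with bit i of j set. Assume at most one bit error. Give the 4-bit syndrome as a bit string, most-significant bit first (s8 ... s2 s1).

0110

s1: b1⊕b3⊕b5⊕b7⊕b9⊕b11⊕b13⊕b15 = 1⊕1⊕0⊕1⊕1⊕0⊕0⊕0 = 0
s2: b2⊕b3⊕b6⊕b7⊕b10⊕b11⊕b14⊕b15 = 0⊕1⊕0⊕1⊕0⊕0⊕1⊕0 = 1
s4: b4⊕b5⊕b6⊕b7⊕b12⊕b13⊕b14⊕b15 = 0⊕0⊕0⊕1⊕1⊕0⊕1⊕0 = 1
s8: b8⊕b9⊕b10⊕b11⊕b12⊕b13⊕b14⊕b15 = 1⊕1⊕0⊕0⊕1⊕0⊕1⊕0 = 0
Syndrome (s8...s1) = 0110 → position 6.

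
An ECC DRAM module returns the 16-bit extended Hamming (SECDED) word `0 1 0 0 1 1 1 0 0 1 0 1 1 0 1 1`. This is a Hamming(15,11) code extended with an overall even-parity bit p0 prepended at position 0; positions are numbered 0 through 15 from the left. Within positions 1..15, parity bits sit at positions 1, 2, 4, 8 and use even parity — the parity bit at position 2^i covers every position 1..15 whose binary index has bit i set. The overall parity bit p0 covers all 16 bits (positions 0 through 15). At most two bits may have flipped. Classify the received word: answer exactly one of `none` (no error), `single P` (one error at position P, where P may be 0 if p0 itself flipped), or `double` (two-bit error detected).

single 9

s1: b1⊕b3⊕b5⊕b7⊕b9⊕b11⊕b13⊕b15 = 1⊕0⊕1⊕0⊕1⊕1⊕0⊕1 = 1
s2: b2⊕b3⊕b6⊕b7⊕b10⊕b11⊕b14⊕b15 = 0⊕0⊕1⊕0⊕0⊕1⊕1⊕1 = 0
s4: b4⊕b5⊕b6⊕b7⊕b12⊕b13⊕b14⊕b15 = 1⊕1⊕1⊕0⊕1⊕0⊕1⊕1 = 0
s8: b8⊕b9⊕b10⊕b11⊕b12⊕b13⊕b14⊕b15 = 0⊕1⊕0⊕1⊕1⊕0⊕1⊕1 = 1
Syndrome (s8...s1) = 1001 → position 9.
Overall parity (XOR of all 16 bits, including p0): 0⊕1⊕0⊕0⊕1⊕1⊕1⊕0⊕0⊕1⊕0⊕1⊕1⊕0⊕1⊕1 = 1
Overall=1, syndrome position=9 → single-bit error at position 9.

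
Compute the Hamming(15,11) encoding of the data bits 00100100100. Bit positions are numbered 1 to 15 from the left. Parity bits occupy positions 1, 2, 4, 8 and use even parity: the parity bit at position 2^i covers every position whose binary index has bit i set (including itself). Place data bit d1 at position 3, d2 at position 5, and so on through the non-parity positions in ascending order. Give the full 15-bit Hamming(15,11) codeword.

Place data bits at non-power-of-two positions: b3=0, b5=0, b6=1, b7=0, b9=0, b10=1, b11=0, b12=0, b13=1, b14=0, b15=0.
p1 = XOR of data positions {3,5,7,9,11,13,15} = 0⊕0⊕0⊕0⊕0⊕1⊕0 = 1
p2 = XOR of data positions {3,6,7,10,11,14,15} = 0⊕1⊕0⊕1⊕0⊕0⊕0 = 0
p4 = XOR of data positions {5,6,7,12,13,14,15} = 0⊕1⊕0⊕0⊕1⊕0⊕0 = 0
p8 = XOR of data positions {9,10,11,12,13,14,15} = 0⊕1⊕0⊕0⊕1⊕0⊕0 = 0
Codeword b1..b15 = 100001000100100

100001000100100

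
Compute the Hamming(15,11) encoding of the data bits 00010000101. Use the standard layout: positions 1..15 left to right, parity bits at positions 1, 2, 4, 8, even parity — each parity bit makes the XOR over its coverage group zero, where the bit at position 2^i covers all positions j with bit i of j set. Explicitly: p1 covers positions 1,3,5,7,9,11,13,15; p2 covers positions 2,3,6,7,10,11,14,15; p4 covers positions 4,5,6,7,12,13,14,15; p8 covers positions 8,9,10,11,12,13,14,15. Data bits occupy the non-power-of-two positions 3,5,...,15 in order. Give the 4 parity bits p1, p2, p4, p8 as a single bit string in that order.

1010

Place data bits at non-power-of-two positions: b3=0, b5=0, b6=0, b7=1, b9=0, b10=0, b11=0, b12=0, b13=1, b14=0, b15=1.
p1 = XOR of data positions {3,5,7,9,11,13,15} = 0⊕0⊕1⊕0⊕0⊕1⊕1 = 1
p2 = XOR of data positions {3,6,7,10,11,14,15} = 0⊕0⊕1⊕0⊕0⊕0⊕1 = 0
p4 = XOR of data positions {5,6,7,12,13,14,15} = 0⊕0⊕1⊕0⊕1⊕0⊕1 = 1
p8 = XOR of data positions {9,10,11,12,13,14,15} = 0⊕0⊕0⊕0⊕1⊕0⊕1 = 0
Parity bits p1,p2,p4,p8 = 1010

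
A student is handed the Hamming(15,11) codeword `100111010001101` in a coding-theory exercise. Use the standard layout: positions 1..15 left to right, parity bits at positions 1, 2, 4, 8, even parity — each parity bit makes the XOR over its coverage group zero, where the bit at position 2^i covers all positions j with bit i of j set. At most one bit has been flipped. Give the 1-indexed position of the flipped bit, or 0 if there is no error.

0

s1: b1⊕b3⊕b5⊕b7⊕b9⊕b11⊕b13⊕b15 = 1⊕0⊕1⊕0⊕0⊕0⊕1⊕1 = 0
s2: b2⊕b3⊕b6⊕b7⊕b10⊕b11⊕b14⊕b15 = 0⊕0⊕1⊕0⊕0⊕0⊕0⊕1 = 0
s4: b4⊕b5⊕b6⊕b7⊕b12⊕b13⊕b14⊕b15 = 1⊕1⊕1⊕0⊕1⊕1⊕0⊕1 = 0
s8: b8⊕b9⊕b10⊕b11⊕b12⊕b13⊕b14⊕b15 = 1⊕0⊕0⊕0⊕1⊕1⊕0⊕1 = 0
Syndrome (s8...s1) = 0000 → position 0 (no error).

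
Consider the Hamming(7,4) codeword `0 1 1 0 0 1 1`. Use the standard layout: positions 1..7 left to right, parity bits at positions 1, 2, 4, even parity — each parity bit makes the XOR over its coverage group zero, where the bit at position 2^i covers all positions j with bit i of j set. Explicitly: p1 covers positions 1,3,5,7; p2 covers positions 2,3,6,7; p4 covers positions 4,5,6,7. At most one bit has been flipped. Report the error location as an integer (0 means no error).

s1: b1⊕b3⊕b5⊕b7 = 0⊕1⊕0⊕1 = 0
s2: b2⊕b3⊕b6⊕b7 = 1⊕1⊕1⊕1 = 0
s4: b4⊕b5⊕b6⊕b7 = 0⊕0⊕1⊕1 = 0
Syndrome (s4...s1) = 000 → position 0 (no error).

0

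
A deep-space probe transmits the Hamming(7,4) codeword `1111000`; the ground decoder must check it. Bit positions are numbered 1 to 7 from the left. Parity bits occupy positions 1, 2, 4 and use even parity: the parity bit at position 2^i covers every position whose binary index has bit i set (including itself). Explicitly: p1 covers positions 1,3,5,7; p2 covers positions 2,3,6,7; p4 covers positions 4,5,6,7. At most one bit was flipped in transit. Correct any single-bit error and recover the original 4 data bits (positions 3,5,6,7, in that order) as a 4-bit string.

s1: b1⊕b3⊕b5⊕b7 = 1⊕1⊕0⊕0 = 0
s2: b2⊕b3⊕b6⊕b7 = 1⊕1⊕0⊕0 = 0
s4: b4⊕b5⊕b6⊕b7 = 1⊕0⊕0⊕0 = 1
Syndrome (s4...s1) = 100 → position 4.
Flip bit 4: corrected codeword = 1110000
Data bits at positions 3,5,6,7: 1000

1000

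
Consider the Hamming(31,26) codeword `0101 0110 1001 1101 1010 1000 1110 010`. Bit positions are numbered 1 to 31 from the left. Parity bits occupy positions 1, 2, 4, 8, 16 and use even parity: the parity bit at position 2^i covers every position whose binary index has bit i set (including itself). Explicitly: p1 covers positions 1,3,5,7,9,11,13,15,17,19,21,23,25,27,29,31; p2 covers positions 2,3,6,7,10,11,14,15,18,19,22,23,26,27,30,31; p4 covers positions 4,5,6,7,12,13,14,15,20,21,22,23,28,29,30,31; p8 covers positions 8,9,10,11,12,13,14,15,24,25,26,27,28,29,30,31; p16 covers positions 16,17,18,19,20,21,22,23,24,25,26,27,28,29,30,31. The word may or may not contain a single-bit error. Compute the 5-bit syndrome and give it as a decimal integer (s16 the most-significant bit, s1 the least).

s1: b1⊕b3⊕b5⊕b7⊕b9⊕b11⊕b13⊕b15⊕b17⊕b19⊕b21⊕b23⊕b25⊕b27⊕b29⊕b31 = 0⊕0⊕0⊕1⊕1⊕0⊕1⊕0⊕1⊕1⊕1⊕0⊕1⊕1⊕0⊕0 = 0
s2: b2⊕b3⊕b6⊕b7⊕b10⊕b11⊕b14⊕b15⊕b18⊕b19⊕b22⊕b23⊕b26⊕b27⊕b30⊕b31 = 1⊕0⊕1⊕1⊕0⊕0⊕1⊕0⊕0⊕1⊕0⊕0⊕1⊕1⊕1⊕0 = 0
s4: b4⊕b5⊕b6⊕b7⊕b12⊕b13⊕b14⊕b15⊕b20⊕b21⊕b22⊕b23⊕b28⊕b29⊕b30⊕b31 = 1⊕0⊕1⊕1⊕1⊕1⊕1⊕0⊕0⊕1⊕0⊕0⊕0⊕0⊕1⊕0 = 0
s8: b8⊕b9⊕b10⊕b11⊕b12⊕b13⊕b14⊕b15⊕b24⊕b25⊕b26⊕b27⊕b28⊕b29⊕b30⊕b31 = 0⊕1⊕0⊕0⊕1⊕1⊕1⊕0⊕0⊕1⊕1⊕1⊕0⊕0⊕1⊕0 = 0
s16: b16⊕b17⊕b18⊕b19⊕b20⊕b21⊕b22⊕b23⊕b24⊕b25⊕b26⊕b27⊕b28⊕b29⊕b30⊕b31 = 1⊕1⊕0⊕1⊕0⊕1⊕0⊕0⊕0⊕1⊕1⊕1⊕0⊕0⊕1⊕0 = 0
Syndrome (s16...s1) = 00000 → position 0 (no error).

0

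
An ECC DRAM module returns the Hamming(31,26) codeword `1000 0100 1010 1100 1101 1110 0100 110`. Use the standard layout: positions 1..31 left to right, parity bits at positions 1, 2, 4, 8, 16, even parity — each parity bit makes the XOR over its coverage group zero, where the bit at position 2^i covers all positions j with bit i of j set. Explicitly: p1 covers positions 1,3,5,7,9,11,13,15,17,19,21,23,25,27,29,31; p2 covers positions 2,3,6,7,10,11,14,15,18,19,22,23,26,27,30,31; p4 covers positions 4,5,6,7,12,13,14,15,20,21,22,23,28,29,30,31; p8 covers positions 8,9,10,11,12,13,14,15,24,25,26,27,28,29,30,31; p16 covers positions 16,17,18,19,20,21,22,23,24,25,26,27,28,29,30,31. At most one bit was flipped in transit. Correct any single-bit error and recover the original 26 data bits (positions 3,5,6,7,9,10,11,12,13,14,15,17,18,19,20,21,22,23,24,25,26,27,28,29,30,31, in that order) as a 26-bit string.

00101010110110111100101110

s1: b1⊕b3⊕b5⊕b7⊕b9⊕b11⊕b13⊕b15⊕b17⊕b19⊕b21⊕b23⊕b25⊕b27⊕b29⊕b31 = 1⊕0⊕0⊕0⊕1⊕1⊕1⊕0⊕1⊕0⊕1⊕1⊕0⊕0⊕1⊕0 = 0
s2: b2⊕b3⊕b6⊕b7⊕b10⊕b11⊕b14⊕b15⊕b18⊕b19⊕b22⊕b23⊕b26⊕b27⊕b30⊕b31 = 0⊕0⊕1⊕0⊕0⊕1⊕1⊕0⊕1⊕0⊕1⊕1⊕1⊕0⊕1⊕0 = 0
s4: b4⊕b5⊕b6⊕b7⊕b12⊕b13⊕b14⊕b15⊕b20⊕b21⊕b22⊕b23⊕b28⊕b29⊕b30⊕b31 = 0⊕0⊕1⊕0⊕0⊕1⊕1⊕0⊕1⊕1⊕1⊕1⊕0⊕1⊕1⊕0 = 1
s8: b8⊕b9⊕b10⊕b11⊕b12⊕b13⊕b14⊕b15⊕b24⊕b25⊕b26⊕b27⊕b28⊕b29⊕b30⊕b31 = 0⊕1⊕0⊕1⊕0⊕1⊕1⊕0⊕0⊕0⊕1⊕0⊕0⊕1⊕1⊕0 = 1
s16: b16⊕b17⊕b18⊕b19⊕b20⊕b21⊕b22⊕b23⊕b24⊕b25⊕b26⊕b27⊕b28⊕b29⊕b30⊕b31 = 0⊕1⊕1⊕0⊕1⊕1⊕1⊕1⊕0⊕0⊕1⊕0⊕0⊕1⊕1⊕0 = 1
Syndrome (s16...s1) = 11100 → position 28.
Flip bit 28: corrected codeword = 1000010010101100110111100101110
Data bits at positions 3,5,6,7,9,10,11,12,13,14,15,17,18,19,20,21,22,23,24,25,26,27,28,29,30,31: 00101010110110111100101110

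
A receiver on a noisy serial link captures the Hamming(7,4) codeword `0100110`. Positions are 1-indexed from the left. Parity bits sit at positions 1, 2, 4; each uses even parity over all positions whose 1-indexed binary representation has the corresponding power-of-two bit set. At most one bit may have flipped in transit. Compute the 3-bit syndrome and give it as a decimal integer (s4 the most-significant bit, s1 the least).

s1: b1⊕b3⊕b5⊕b7 = 0⊕0⊕1⊕0 = 1
s2: b2⊕b3⊕b6⊕b7 = 1⊕0⊕1⊕0 = 0
s4: b4⊕b5⊕b6⊕b7 = 0⊕1⊕1⊕0 = 0
Syndrome (s4...s1) = 001 → position 1.

1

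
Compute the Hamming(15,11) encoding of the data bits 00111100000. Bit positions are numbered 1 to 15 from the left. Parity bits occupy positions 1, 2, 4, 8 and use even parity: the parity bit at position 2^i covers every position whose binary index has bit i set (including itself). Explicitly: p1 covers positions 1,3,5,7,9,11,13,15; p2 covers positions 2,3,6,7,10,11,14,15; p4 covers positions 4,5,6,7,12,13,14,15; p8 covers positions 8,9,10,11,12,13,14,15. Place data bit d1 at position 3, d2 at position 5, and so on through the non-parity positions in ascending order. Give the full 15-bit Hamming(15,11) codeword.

010001101100000

Place data bits at non-power-of-two positions: b3=0, b5=0, b6=1, b7=1, b9=1, b10=1, b11=0, b12=0, b13=0, b14=0, b15=0.
p1 = XOR of data positions {3,5,7,9,11,13,15} = 0⊕0⊕1⊕1⊕0⊕0⊕0 = 0
p2 = XOR of data positions {3,6,7,10,11,14,15} = 0⊕1⊕1⊕1⊕0⊕0⊕0 = 1
p4 = XOR of data positions {5,6,7,12,13,14,15} = 0⊕1⊕1⊕0⊕0⊕0⊕0 = 0
p8 = XOR of data positions {9,10,11,12,13,14,15} = 1⊕1⊕0⊕0⊕0⊕0⊕0 = 0
Codeword b1..b15 = 010001101100000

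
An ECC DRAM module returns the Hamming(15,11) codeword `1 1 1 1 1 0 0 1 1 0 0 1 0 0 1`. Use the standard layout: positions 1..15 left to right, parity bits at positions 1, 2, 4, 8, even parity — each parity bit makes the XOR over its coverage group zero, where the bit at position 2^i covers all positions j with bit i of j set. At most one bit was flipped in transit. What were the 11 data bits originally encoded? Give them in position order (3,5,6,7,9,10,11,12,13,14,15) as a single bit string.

s1: b1⊕b3⊕b5⊕b7⊕b9⊕b11⊕b13⊕b15 = 1⊕1⊕1⊕0⊕1⊕0⊕0⊕1 = 1
s2: b2⊕b3⊕b6⊕b7⊕b10⊕b11⊕b14⊕b15 = 1⊕1⊕0⊕0⊕0⊕0⊕0⊕1 = 1
s4: b4⊕b5⊕b6⊕b7⊕b12⊕b13⊕b14⊕b15 = 1⊕1⊕0⊕0⊕1⊕0⊕0⊕1 = 0
s8: b8⊕b9⊕b10⊕b11⊕b12⊕b13⊕b14⊕b15 = 1⊕1⊕0⊕0⊕1⊕0⊕0⊕1 = 0
Syndrome (s8...s1) = 0011 → position 3.
Flip bit 3: corrected codeword = 110110011001001
Data bits at positions 3,5,6,7,9,10,11,12,13,14,15: 01001001001

01001001001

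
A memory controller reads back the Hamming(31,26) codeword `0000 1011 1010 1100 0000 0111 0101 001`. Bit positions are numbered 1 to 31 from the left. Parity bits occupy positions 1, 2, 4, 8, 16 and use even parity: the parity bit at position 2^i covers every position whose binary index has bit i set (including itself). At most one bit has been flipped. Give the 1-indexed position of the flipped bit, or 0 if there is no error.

s1: b1⊕b3⊕b5⊕b7⊕b9⊕b11⊕b13⊕b15⊕b17⊕b19⊕b21⊕b23⊕b25⊕b27⊕b29⊕b31 = 0⊕0⊕1⊕1⊕1⊕1⊕1⊕0⊕0⊕0⊕0⊕1⊕0⊕0⊕0⊕1 = 1
s2: b2⊕b3⊕b6⊕b7⊕b10⊕b11⊕b14⊕b15⊕b18⊕b19⊕b22⊕b23⊕b26⊕b27⊕b30⊕b31 = 0⊕0⊕0⊕1⊕0⊕1⊕1⊕0⊕0⊕0⊕1⊕1⊕1⊕0⊕0⊕1 = 1
s4: b4⊕b5⊕b6⊕b7⊕b12⊕b13⊕b14⊕b15⊕b20⊕b21⊕b22⊕b23⊕b28⊕b29⊕b30⊕b31 = 0⊕1⊕0⊕1⊕0⊕1⊕1⊕0⊕0⊕0⊕1⊕1⊕1⊕0⊕0⊕1 = 0
s8: b8⊕b9⊕b10⊕b11⊕b12⊕b13⊕b14⊕b15⊕b24⊕b25⊕b26⊕b27⊕b28⊕b29⊕b30⊕b31 = 1⊕1⊕0⊕1⊕0⊕1⊕1⊕0⊕1⊕0⊕1⊕0⊕1⊕0⊕0⊕1 = 1
s16: b16⊕b17⊕b18⊕b19⊕b20⊕b21⊕b22⊕b23⊕b24⊕b25⊕b26⊕b27⊕b28⊕b29⊕b30⊕b31 = 0⊕0⊕0⊕0⊕0⊕0⊕1⊕1⊕1⊕0⊕1⊕0⊕1⊕0⊕0⊕1 = 0
Syndrome (s16...s1) = 01011 → position 11.

11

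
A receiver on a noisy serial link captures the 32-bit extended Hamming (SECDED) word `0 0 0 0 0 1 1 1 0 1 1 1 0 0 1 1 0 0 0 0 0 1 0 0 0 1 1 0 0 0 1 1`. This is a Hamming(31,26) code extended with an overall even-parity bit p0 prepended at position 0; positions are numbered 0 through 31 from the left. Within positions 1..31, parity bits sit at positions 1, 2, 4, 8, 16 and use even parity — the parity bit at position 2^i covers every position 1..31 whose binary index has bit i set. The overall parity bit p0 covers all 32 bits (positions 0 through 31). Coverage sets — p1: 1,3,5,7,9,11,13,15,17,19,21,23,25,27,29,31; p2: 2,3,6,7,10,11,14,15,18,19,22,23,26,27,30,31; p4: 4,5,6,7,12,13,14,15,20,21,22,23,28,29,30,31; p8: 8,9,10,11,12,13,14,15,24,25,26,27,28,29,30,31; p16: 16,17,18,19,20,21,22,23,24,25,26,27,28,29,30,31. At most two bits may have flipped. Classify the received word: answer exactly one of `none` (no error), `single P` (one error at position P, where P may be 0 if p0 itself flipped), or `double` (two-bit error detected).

s1: b1⊕b3⊕b5⊕b7⊕b9⊕b11⊕b13⊕b15⊕b17⊕b19⊕b21⊕b23⊕b25⊕b27⊕b29⊕b31 = 0⊕0⊕1⊕1⊕1⊕1⊕0⊕1⊕0⊕0⊕1⊕0⊕1⊕0⊕0⊕1 = 0
s2: b2⊕b3⊕b6⊕b7⊕b10⊕b11⊕b14⊕b15⊕b18⊕b19⊕b22⊕b23⊕b26⊕b27⊕b30⊕b31 = 0⊕0⊕1⊕1⊕1⊕1⊕1⊕1⊕0⊕0⊕0⊕0⊕1⊕0⊕1⊕1 = 1
s4: b4⊕b5⊕b6⊕b7⊕b12⊕b13⊕b14⊕b15⊕b20⊕b21⊕b22⊕b23⊕b28⊕b29⊕b30⊕b31 = 0⊕1⊕1⊕1⊕0⊕0⊕1⊕1⊕0⊕1⊕0⊕0⊕0⊕0⊕1⊕1 = 0
s8: b8⊕b9⊕b10⊕b11⊕b12⊕b13⊕b14⊕b15⊕b24⊕b25⊕b26⊕b27⊕b28⊕b29⊕b30⊕b31 = 0⊕1⊕1⊕1⊕0⊕0⊕1⊕1⊕0⊕1⊕1⊕0⊕0⊕0⊕1⊕1 = 1
s16: b16⊕b17⊕b18⊕b19⊕b20⊕b21⊕b22⊕b23⊕b24⊕b25⊕b26⊕b27⊕b28⊕b29⊕b30⊕b31 = 0⊕0⊕0⊕0⊕0⊕1⊕0⊕0⊕0⊕1⊕1⊕0⊕0⊕0⊕1⊕1 = 1
Syndrome (s16...s1) = 11010 → position 26.
Overall parity (XOR of all 32 bits, including p0): 0⊕0⊕0⊕0⊕0⊕1⊕1⊕1⊕0⊕1⊕1⊕1⊕0⊕0⊕1⊕1⊕0⊕0⊕0⊕0⊕0⊕1⊕0⊕0⊕0⊕1⊕1⊕0⊕0⊕0⊕1⊕1 = 1
Overall=1, syndrome position=26 → single-bit error at position 26.

single 26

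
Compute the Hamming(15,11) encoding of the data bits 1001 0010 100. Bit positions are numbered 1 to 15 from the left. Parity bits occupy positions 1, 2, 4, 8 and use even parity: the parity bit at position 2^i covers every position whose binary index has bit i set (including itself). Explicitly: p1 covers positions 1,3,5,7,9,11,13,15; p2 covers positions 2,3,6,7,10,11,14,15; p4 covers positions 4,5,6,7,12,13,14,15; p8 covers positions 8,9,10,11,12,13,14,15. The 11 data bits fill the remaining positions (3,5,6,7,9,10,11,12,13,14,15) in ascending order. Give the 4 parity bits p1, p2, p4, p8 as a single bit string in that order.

0100

Place data bits at non-power-of-two positions: b3=1, b5=0, b6=0, b7=1, b9=0, b10=0, b11=1, b12=0, b13=1, b14=0, b15=0.
p1 = XOR of data positions {3,5,7,9,11,13,15} = 1⊕0⊕1⊕0⊕1⊕1⊕0 = 0
p2 = XOR of data positions {3,6,7,10,11,14,15} = 1⊕0⊕1⊕0⊕1⊕0⊕0 = 1
p4 = XOR of data positions {5,6,7,12,13,14,15} = 0⊕0⊕1⊕0⊕1⊕0⊕0 = 0
p8 = XOR of data positions {9,10,11,12,13,14,15} = 0⊕0⊕1⊕0⊕1⊕0⊕0 = 0
Parity bits p1,p2,p4,p8 = 0100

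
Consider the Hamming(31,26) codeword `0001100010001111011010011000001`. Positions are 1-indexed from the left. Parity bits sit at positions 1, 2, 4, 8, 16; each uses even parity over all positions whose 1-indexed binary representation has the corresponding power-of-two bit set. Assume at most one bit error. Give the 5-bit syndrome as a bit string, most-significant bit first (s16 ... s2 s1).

s1: b1⊕b3⊕b5⊕b7⊕b9⊕b11⊕b13⊕b15⊕b17⊕b19⊕b21⊕b23⊕b25⊕b27⊕b29⊕b31 = 0⊕0⊕1⊕0⊕1⊕0⊕1⊕1⊕0⊕1⊕1⊕0⊕1⊕0⊕0⊕1 = 0
s2: b2⊕b3⊕b6⊕b7⊕b10⊕b11⊕b14⊕b15⊕b18⊕b19⊕b22⊕b23⊕b26⊕b27⊕b30⊕b31 = 0⊕0⊕0⊕0⊕0⊕0⊕1⊕1⊕1⊕1⊕0⊕0⊕0⊕0⊕0⊕1 = 1
s4: b4⊕b5⊕b6⊕b7⊕b12⊕b13⊕b14⊕b15⊕b20⊕b21⊕b22⊕b23⊕b28⊕b29⊕b30⊕b31 = 1⊕1⊕0⊕0⊕0⊕1⊕1⊕1⊕0⊕1⊕0⊕0⊕0⊕0⊕0⊕1 = 1
s8: b8⊕b9⊕b10⊕b11⊕b12⊕b13⊕b14⊕b15⊕b24⊕b25⊕b26⊕b27⊕b28⊕b29⊕b30⊕b31 = 0⊕1⊕0⊕0⊕0⊕1⊕1⊕1⊕1⊕1⊕0⊕0⊕0⊕0⊕0⊕1 = 1
s16: b16⊕b17⊕b18⊕b19⊕b20⊕b21⊕b22⊕b23⊕b24⊕b25⊕b26⊕b27⊕b28⊕b29⊕b30⊕b31 = 1⊕0⊕1⊕1⊕0⊕1⊕0⊕0⊕1⊕1⊕0⊕0⊕0⊕0⊕0⊕1 = 1
Syndrome (s16...s1) = 11110 → position 30.

11110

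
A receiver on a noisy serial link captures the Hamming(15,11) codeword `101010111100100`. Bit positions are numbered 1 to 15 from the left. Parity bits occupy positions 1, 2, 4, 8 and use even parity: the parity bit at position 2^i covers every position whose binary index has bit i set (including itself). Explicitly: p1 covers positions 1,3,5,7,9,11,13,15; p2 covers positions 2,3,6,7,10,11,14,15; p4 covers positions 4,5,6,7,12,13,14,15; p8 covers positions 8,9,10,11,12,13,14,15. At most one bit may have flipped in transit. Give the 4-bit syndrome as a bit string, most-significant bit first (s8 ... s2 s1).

0110

s1: b1⊕b3⊕b5⊕b7⊕b9⊕b11⊕b13⊕b15 = 1⊕1⊕1⊕1⊕1⊕0⊕1⊕0 = 0
s2: b2⊕b3⊕b6⊕b7⊕b10⊕b11⊕b14⊕b15 = 0⊕1⊕0⊕1⊕1⊕0⊕0⊕0 = 1
s4: b4⊕b5⊕b6⊕b7⊕b12⊕b13⊕b14⊕b15 = 0⊕1⊕0⊕1⊕0⊕1⊕0⊕0 = 1
s8: b8⊕b9⊕b10⊕b11⊕b12⊕b13⊕b14⊕b15 = 1⊕1⊕1⊕0⊕0⊕1⊕0⊕0 = 0
Syndrome (s8...s1) = 0110 → position 6.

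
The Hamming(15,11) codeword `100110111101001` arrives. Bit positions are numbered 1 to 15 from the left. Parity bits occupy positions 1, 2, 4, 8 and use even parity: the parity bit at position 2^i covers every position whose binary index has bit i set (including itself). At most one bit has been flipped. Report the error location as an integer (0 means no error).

15

s1: b1⊕b3⊕b5⊕b7⊕b9⊕b11⊕b13⊕b15 = 1⊕0⊕1⊕1⊕1⊕0⊕0⊕1 = 1
s2: b2⊕b3⊕b6⊕b7⊕b10⊕b11⊕b14⊕b15 = 0⊕0⊕0⊕1⊕1⊕0⊕0⊕1 = 1
s4: b4⊕b5⊕b6⊕b7⊕b12⊕b13⊕b14⊕b15 = 1⊕1⊕0⊕1⊕1⊕0⊕0⊕1 = 1
s8: b8⊕b9⊕b10⊕b11⊕b12⊕b13⊕b14⊕b15 = 1⊕1⊕1⊕0⊕1⊕0⊕0⊕1 = 1
Syndrome (s8...s1) = 1111 → position 15.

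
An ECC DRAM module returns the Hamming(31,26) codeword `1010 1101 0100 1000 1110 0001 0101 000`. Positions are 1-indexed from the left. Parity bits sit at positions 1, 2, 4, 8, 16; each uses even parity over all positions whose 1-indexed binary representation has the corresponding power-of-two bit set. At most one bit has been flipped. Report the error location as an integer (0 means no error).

s1: b1⊕b3⊕b5⊕b7⊕b9⊕b11⊕b13⊕b15⊕b17⊕b19⊕b21⊕b23⊕b25⊕b27⊕b29⊕b31 = 1⊕1⊕1⊕0⊕0⊕0⊕1⊕0⊕1⊕1⊕0⊕0⊕0⊕0⊕0⊕0 = 0
s2: b2⊕b3⊕b6⊕b7⊕b10⊕b11⊕b14⊕b15⊕b18⊕b19⊕b22⊕b23⊕b26⊕b27⊕b30⊕b31 = 0⊕1⊕1⊕0⊕1⊕0⊕0⊕0⊕1⊕1⊕0⊕0⊕1⊕0⊕0⊕0 = 0
s4: b4⊕b5⊕b6⊕b7⊕b12⊕b13⊕b14⊕b15⊕b20⊕b21⊕b22⊕b23⊕b28⊕b29⊕b30⊕b31 = 0⊕1⊕1⊕0⊕0⊕1⊕0⊕0⊕0⊕0⊕0⊕0⊕1⊕0⊕0⊕0 = 0
s8: b8⊕b9⊕b10⊕b11⊕b12⊕b13⊕b14⊕b15⊕b24⊕b25⊕b26⊕b27⊕b28⊕b29⊕b30⊕b31 = 1⊕0⊕1⊕0⊕0⊕1⊕0⊕0⊕1⊕0⊕1⊕0⊕1⊕0⊕0⊕0 = 0
s16: b16⊕b17⊕b18⊕b19⊕b20⊕b21⊕b22⊕b23⊕b24⊕b25⊕b26⊕b27⊕b28⊕b29⊕b30⊕b31 = 0⊕1⊕1⊕1⊕0⊕0⊕0⊕0⊕1⊕0⊕1⊕0⊕1⊕0⊕0⊕0 = 0
Syndrome (s16...s1) = 00000 → position 0 (no error).

0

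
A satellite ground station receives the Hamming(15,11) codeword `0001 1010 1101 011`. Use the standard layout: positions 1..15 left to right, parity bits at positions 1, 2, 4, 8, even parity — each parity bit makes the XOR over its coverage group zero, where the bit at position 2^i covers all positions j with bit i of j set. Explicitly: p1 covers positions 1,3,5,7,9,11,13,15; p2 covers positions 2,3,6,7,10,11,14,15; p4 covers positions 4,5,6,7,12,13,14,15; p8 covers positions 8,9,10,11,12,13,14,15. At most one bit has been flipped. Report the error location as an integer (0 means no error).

s1: b1⊕b3⊕b5⊕b7⊕b9⊕b11⊕b13⊕b15 = 0⊕0⊕1⊕1⊕1⊕0⊕0⊕1 = 0
s2: b2⊕b3⊕b6⊕b7⊕b10⊕b11⊕b14⊕b15 = 0⊕0⊕0⊕1⊕1⊕0⊕1⊕1 = 0
s4: b4⊕b5⊕b6⊕b7⊕b12⊕b13⊕b14⊕b15 = 1⊕1⊕0⊕1⊕1⊕0⊕1⊕1 = 0
s8: b8⊕b9⊕b10⊕b11⊕b12⊕b13⊕b14⊕b15 = 0⊕1⊕1⊕0⊕1⊕0⊕1⊕1 = 1
Syndrome (s8...s1) = 1000 → position 8.

8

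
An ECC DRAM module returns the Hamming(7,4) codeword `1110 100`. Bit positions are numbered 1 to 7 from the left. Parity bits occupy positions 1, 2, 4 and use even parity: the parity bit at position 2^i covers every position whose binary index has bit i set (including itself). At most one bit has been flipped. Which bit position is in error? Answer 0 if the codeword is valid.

5

s1: b1⊕b3⊕b5⊕b7 = 1⊕1⊕1⊕0 = 1
s2: b2⊕b3⊕b6⊕b7 = 1⊕1⊕0⊕0 = 0
s4: b4⊕b5⊕b6⊕b7 = 0⊕1⊕0⊕0 = 1
Syndrome (s4...s1) = 101 → position 5.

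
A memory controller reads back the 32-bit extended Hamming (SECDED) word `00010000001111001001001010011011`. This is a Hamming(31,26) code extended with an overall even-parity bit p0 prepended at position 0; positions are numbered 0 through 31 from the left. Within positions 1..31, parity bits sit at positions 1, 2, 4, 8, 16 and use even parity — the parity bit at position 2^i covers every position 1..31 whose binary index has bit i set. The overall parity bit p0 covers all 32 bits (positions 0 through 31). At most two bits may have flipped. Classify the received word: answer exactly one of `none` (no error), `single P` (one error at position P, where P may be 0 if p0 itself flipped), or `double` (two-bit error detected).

s1: b1⊕b3⊕b5⊕b7⊕b9⊕b11⊕b13⊕b15⊕b17⊕b19⊕b21⊕b23⊕b25⊕b27⊕b29⊕b31 = 0⊕1⊕0⊕0⊕0⊕1⊕1⊕0⊕0⊕1⊕0⊕0⊕0⊕1⊕0⊕1 = 0
s2: b2⊕b3⊕b6⊕b7⊕b10⊕b11⊕b14⊕b15⊕b18⊕b19⊕b22⊕b23⊕b26⊕b27⊕b30⊕b31 = 0⊕1⊕0⊕0⊕1⊕1⊕0⊕0⊕0⊕1⊕1⊕0⊕0⊕1⊕1⊕1 = 0
s4: b4⊕b5⊕b6⊕b7⊕b12⊕b13⊕b14⊕b15⊕b20⊕b21⊕b22⊕b23⊕b28⊕b29⊕b30⊕b31 = 0⊕0⊕0⊕0⊕1⊕1⊕0⊕0⊕0⊕0⊕1⊕0⊕1⊕0⊕1⊕1 = 0
s8: b8⊕b9⊕b10⊕b11⊕b12⊕b13⊕b14⊕b15⊕b24⊕b25⊕b26⊕b27⊕b28⊕b29⊕b30⊕b31 = 0⊕0⊕1⊕1⊕1⊕1⊕0⊕0⊕1⊕0⊕0⊕1⊕1⊕0⊕1⊕1 = 1
s16: b16⊕b17⊕b18⊕b19⊕b20⊕b21⊕b22⊕b23⊕b24⊕b25⊕b26⊕b27⊕b28⊕b29⊕b30⊕b31 = 1⊕0⊕0⊕1⊕0⊕0⊕1⊕0⊕1⊕0⊕0⊕1⊕1⊕0⊕1⊕1 = 0
Syndrome (s16...s1) = 01000 → position 8.
Overall parity (XOR of all 32 bits, including p0): 0⊕0⊕0⊕1⊕0⊕0⊕0⊕0⊕0⊕0⊕1⊕1⊕1⊕1⊕0⊕0⊕1⊕0⊕0⊕1⊕0⊕0⊕1⊕0⊕1⊕0⊕0⊕1⊕1⊕0⊕1⊕1 = 1
Overall=1, syndrome position=8 → single-bit error at position 8.

single 8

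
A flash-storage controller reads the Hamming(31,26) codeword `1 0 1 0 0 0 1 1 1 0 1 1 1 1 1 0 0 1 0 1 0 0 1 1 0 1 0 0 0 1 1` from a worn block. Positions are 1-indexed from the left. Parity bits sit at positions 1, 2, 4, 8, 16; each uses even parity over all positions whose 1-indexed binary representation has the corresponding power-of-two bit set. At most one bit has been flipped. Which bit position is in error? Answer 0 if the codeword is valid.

s1: b1⊕b3⊕b5⊕b7⊕b9⊕b11⊕b13⊕b15⊕b17⊕b19⊕b21⊕b23⊕b25⊕b27⊕b29⊕b31 = 1⊕1⊕0⊕1⊕1⊕1⊕1⊕1⊕0⊕0⊕0⊕1⊕0⊕0⊕0⊕1 = 1
s2: b2⊕b3⊕b6⊕b7⊕b10⊕b11⊕b14⊕b15⊕b18⊕b19⊕b22⊕b23⊕b26⊕b27⊕b30⊕b31 = 0⊕1⊕0⊕1⊕0⊕1⊕1⊕1⊕1⊕0⊕0⊕1⊕1⊕0⊕1⊕1 = 0
s4: b4⊕b5⊕b6⊕b7⊕b12⊕b13⊕b14⊕b15⊕b20⊕b21⊕b22⊕b23⊕b28⊕b29⊕b30⊕b31 = 0⊕0⊕0⊕1⊕1⊕1⊕1⊕1⊕1⊕0⊕0⊕1⊕0⊕0⊕1⊕1 = 1
s8: b8⊕b9⊕b10⊕b11⊕b12⊕b13⊕b14⊕b15⊕b24⊕b25⊕b26⊕b27⊕b28⊕b29⊕b30⊕b31 = 1⊕1⊕0⊕1⊕1⊕1⊕1⊕1⊕1⊕0⊕1⊕0⊕0⊕0⊕1⊕1 = 1
s16: b16⊕b17⊕b18⊕b19⊕b20⊕b21⊕b22⊕b23⊕b24⊕b25⊕b26⊕b27⊕b28⊕b29⊕b30⊕b31 = 0⊕0⊕1⊕0⊕1⊕0⊕0⊕1⊕1⊕0⊕1⊕0⊕0⊕0⊕1⊕1 = 1
Syndrome (s16...s1) = 11101 → position 29.

29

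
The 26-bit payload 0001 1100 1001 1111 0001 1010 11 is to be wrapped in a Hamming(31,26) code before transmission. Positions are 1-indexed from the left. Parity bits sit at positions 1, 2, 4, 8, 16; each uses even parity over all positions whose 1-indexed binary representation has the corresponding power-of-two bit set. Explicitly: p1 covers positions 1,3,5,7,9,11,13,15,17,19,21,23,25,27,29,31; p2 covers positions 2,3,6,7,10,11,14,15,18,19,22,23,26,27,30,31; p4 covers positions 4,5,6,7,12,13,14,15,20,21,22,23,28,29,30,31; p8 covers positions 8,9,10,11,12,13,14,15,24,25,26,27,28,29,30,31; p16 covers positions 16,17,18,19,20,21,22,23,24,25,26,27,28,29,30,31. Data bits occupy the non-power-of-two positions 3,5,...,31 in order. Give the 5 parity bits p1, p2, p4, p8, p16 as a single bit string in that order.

01100

Place data bits at non-power-of-two positions: b3=0, b5=0, b6=0, b7=1, b9=1, b10=1, b11=0, b12=0, b13=1, b14=0, b15=0, b17=1, b18=1, b19=1, b20=1, b21=1, b22=0, b23=0, b24=0, b25=1, b26=1, b27=0, b28=1, b29=0, b30=1, b31=1.
p1 = XOR of data positions {3,5,7,9,11,13,15,17,19,21,23,25,27,29,31} = 0⊕0⊕1⊕1⊕0⊕1⊕0⊕1⊕1⊕1⊕0⊕1⊕0⊕0⊕1 = 0
p2 = XOR of data positions {3,6,7,10,11,14,15,18,19,22,23,26,27,30,31} = 0⊕0⊕1⊕1⊕0⊕0⊕0⊕1⊕1⊕0⊕0⊕1⊕0⊕1⊕1 = 1
p4 = XOR of data positions {5,6,7,12,13,14,15,20,21,22,23,28,29,30,31} = 0⊕0⊕1⊕0⊕1⊕0⊕0⊕1⊕1⊕0⊕0⊕1⊕0⊕1⊕1 = 1
p8 = XOR of data positions {9,10,11,12,13,14,15,24,25,26,27,28,29,30,31} = 1⊕1⊕0⊕0⊕1⊕0⊕0⊕0⊕1⊕1⊕0⊕1⊕0⊕1⊕1 = 0
p16 = XOR of data positions {17,18,19,20,21,22,23,24,25,26,27,28,29,30,31} = 1⊕1⊕1⊕1⊕1⊕0⊕0⊕0⊕1⊕1⊕0⊕1⊕0⊕1⊕1 = 0
Parity bits p1,p2,p4,p8,p16 = 01100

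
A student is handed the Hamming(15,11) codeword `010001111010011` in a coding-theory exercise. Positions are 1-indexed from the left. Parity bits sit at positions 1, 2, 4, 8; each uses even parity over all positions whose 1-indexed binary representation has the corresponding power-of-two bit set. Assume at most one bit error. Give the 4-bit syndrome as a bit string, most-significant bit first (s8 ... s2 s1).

s1: b1⊕b3⊕b5⊕b7⊕b9⊕b11⊕b13⊕b15 = 0⊕0⊕0⊕1⊕1⊕1⊕0⊕1 = 0
s2: b2⊕b3⊕b6⊕b7⊕b10⊕b11⊕b14⊕b15 = 1⊕0⊕1⊕1⊕0⊕1⊕1⊕1 = 0
s4: b4⊕b5⊕b6⊕b7⊕b12⊕b13⊕b14⊕b15 = 0⊕0⊕1⊕1⊕0⊕0⊕1⊕1 = 0
s8: b8⊕b9⊕b10⊕b11⊕b12⊕b13⊕b14⊕b15 = 1⊕1⊕0⊕1⊕0⊕0⊕1⊕1 = 1
Syndrome (s8...s1) = 1000 → position 8.

1000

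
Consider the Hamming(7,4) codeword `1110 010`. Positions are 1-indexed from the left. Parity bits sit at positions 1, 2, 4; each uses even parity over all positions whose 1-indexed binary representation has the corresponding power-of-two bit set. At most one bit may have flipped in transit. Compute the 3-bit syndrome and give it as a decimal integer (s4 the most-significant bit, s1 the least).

6

s1: b1⊕b3⊕b5⊕b7 = 1⊕1⊕0⊕0 = 0
s2: b2⊕b3⊕b6⊕b7 = 1⊕1⊕1⊕0 = 1
s4: b4⊕b5⊕b6⊕b7 = 0⊕0⊕1⊕0 = 1
Syndrome (s4...s1) = 110 → position 6.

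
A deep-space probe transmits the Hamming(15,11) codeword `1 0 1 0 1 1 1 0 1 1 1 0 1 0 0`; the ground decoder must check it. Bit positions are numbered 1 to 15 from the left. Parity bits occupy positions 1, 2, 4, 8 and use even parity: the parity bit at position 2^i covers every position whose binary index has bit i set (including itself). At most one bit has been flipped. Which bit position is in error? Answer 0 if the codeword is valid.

s1: b1⊕b3⊕b5⊕b7⊕b9⊕b11⊕b13⊕b15 = 1⊕1⊕1⊕1⊕1⊕1⊕1⊕0 = 1
s2: b2⊕b3⊕b6⊕b7⊕b10⊕b11⊕b14⊕b15 = 0⊕1⊕1⊕1⊕1⊕1⊕0⊕0 = 1
s4: b4⊕b5⊕b6⊕b7⊕b12⊕b13⊕b14⊕b15 = 0⊕1⊕1⊕1⊕0⊕1⊕0⊕0 = 0
s8: b8⊕b9⊕b10⊕b11⊕b12⊕b13⊕b14⊕b15 = 0⊕1⊕1⊕1⊕0⊕1⊕0⊕0 = 0
Syndrome (s8...s1) = 0011 → position 3.

3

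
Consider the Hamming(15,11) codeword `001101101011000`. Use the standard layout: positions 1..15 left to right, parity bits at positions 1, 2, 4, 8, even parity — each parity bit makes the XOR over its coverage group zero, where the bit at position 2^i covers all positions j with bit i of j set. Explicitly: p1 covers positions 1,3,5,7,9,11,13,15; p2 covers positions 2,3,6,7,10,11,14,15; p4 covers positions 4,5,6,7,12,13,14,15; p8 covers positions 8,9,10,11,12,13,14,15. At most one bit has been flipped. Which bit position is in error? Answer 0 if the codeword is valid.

8

s1: b1⊕b3⊕b5⊕b7⊕b9⊕b11⊕b13⊕b15 = 0⊕1⊕0⊕1⊕1⊕1⊕0⊕0 = 0
s2: b2⊕b3⊕b6⊕b7⊕b10⊕b11⊕b14⊕b15 = 0⊕1⊕1⊕1⊕0⊕1⊕0⊕0 = 0
s4: b4⊕b5⊕b6⊕b7⊕b12⊕b13⊕b14⊕b15 = 1⊕0⊕1⊕1⊕1⊕0⊕0⊕0 = 0
s8: b8⊕b9⊕b10⊕b11⊕b12⊕b13⊕b14⊕b15 = 0⊕1⊕0⊕1⊕1⊕0⊕0⊕0 = 1
Syndrome (s8...s1) = 1000 → position 8.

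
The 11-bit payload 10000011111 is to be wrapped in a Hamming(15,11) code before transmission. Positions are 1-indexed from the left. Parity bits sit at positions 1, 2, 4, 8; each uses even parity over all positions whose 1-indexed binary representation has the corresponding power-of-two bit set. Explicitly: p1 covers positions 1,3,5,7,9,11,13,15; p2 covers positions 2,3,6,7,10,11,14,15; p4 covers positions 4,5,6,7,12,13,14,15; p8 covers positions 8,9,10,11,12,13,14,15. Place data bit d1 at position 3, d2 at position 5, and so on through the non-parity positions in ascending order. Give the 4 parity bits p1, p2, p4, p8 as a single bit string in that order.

Place data bits at non-power-of-two positions: b3=1, b5=0, b6=0, b7=0, b9=0, b10=0, b11=1, b12=1, b13=1, b14=1, b15=1.
p1 = XOR of data positions {3,5,7,9,11,13,15} = 1⊕0⊕0⊕0⊕1⊕1⊕1 = 0
p2 = XOR of data positions {3,6,7,10,11,14,15} = 1⊕0⊕0⊕0⊕1⊕1⊕1 = 0
p4 = XOR of data positions {5,6,7,12,13,14,15} = 0⊕0⊕0⊕1⊕1⊕1⊕1 = 0
p8 = XOR of data positions {9,10,11,12,13,14,15} = 0⊕0⊕1⊕1⊕1⊕1⊕1 = 1
Parity bits p1,p2,p4,p8 = 0001

0001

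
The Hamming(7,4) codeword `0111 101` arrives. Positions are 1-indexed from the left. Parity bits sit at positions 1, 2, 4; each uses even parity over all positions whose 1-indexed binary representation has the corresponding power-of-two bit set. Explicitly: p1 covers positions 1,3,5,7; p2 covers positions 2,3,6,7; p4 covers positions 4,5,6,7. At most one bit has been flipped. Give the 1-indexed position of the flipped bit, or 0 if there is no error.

7

s1: b1⊕b3⊕b5⊕b7 = 0⊕1⊕1⊕1 = 1
s2: b2⊕b3⊕b6⊕b7 = 1⊕1⊕0⊕1 = 1
s4: b4⊕b5⊕b6⊕b7 = 1⊕1⊕0⊕1 = 1
Syndrome (s4...s1) = 111 → position 7.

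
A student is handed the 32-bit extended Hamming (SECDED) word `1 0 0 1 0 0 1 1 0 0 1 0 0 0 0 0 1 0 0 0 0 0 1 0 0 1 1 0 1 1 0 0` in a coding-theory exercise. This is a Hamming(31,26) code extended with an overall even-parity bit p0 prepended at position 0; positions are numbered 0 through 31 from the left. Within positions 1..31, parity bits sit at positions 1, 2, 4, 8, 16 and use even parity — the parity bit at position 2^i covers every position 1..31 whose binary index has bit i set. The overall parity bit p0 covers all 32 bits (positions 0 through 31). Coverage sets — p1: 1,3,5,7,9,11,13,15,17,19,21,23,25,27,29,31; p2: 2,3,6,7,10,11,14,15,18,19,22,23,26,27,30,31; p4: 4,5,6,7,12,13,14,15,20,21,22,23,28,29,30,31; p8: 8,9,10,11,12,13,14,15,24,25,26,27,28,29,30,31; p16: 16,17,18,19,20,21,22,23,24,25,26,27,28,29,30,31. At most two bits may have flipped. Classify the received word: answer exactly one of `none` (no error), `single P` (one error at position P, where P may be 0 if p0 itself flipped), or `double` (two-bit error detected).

single 12

s1: b1⊕b3⊕b5⊕b7⊕b9⊕b11⊕b13⊕b15⊕b17⊕b19⊕b21⊕b23⊕b25⊕b27⊕b29⊕b31 = 0⊕1⊕0⊕1⊕0⊕0⊕0⊕0⊕0⊕0⊕0⊕0⊕1⊕0⊕1⊕0 = 0
s2: b2⊕b3⊕b6⊕b7⊕b10⊕b11⊕b14⊕b15⊕b18⊕b19⊕b22⊕b23⊕b26⊕b27⊕b30⊕b31 = 0⊕1⊕1⊕1⊕1⊕0⊕0⊕0⊕0⊕0⊕1⊕0⊕1⊕0⊕0⊕0 = 0
s4: b4⊕b5⊕b6⊕b7⊕b12⊕b13⊕b14⊕b15⊕b20⊕b21⊕b22⊕b23⊕b28⊕b29⊕b30⊕b31 = 0⊕0⊕1⊕1⊕0⊕0⊕0⊕0⊕0⊕0⊕1⊕0⊕1⊕1⊕0⊕0 = 1
s8: b8⊕b9⊕b10⊕b11⊕b12⊕b13⊕b14⊕b15⊕b24⊕b25⊕b26⊕b27⊕b28⊕b29⊕b30⊕b31 = 0⊕0⊕1⊕0⊕0⊕0⊕0⊕0⊕0⊕1⊕1⊕0⊕1⊕1⊕0⊕0 = 1
s16: b16⊕b17⊕b18⊕b19⊕b20⊕b21⊕b22⊕b23⊕b24⊕b25⊕b26⊕b27⊕b28⊕b29⊕b30⊕b31 = 1⊕0⊕0⊕0⊕0⊕0⊕1⊕0⊕0⊕1⊕1⊕0⊕1⊕1⊕0⊕0 = 0
Syndrome (s16...s1) = 01100 → position 12.
Overall parity (XOR of all 32 bits, including p0): 1⊕0⊕0⊕1⊕0⊕0⊕1⊕1⊕0⊕0⊕1⊕0⊕0⊕0⊕0⊕0⊕1⊕0⊕0⊕0⊕0⊕0⊕1⊕0⊕0⊕1⊕1⊕0⊕1⊕1⊕0⊕0 = 1
Overall=1, syndrome position=12 → single-bit error at position 12.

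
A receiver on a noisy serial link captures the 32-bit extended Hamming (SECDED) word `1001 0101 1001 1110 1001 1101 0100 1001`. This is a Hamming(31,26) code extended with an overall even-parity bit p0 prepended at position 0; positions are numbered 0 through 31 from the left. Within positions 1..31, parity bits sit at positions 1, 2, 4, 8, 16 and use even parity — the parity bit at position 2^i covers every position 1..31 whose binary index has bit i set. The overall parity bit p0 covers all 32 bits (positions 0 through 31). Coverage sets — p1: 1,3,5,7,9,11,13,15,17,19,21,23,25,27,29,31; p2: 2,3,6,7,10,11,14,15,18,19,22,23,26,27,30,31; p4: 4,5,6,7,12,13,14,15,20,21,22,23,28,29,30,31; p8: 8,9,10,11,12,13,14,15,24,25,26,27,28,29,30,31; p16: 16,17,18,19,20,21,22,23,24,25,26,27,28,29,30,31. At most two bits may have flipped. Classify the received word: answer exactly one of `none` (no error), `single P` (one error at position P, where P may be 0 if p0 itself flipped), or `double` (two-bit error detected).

single 2

s1: b1⊕b3⊕b5⊕b7⊕b9⊕b11⊕b13⊕b15⊕b17⊕b19⊕b21⊕b23⊕b25⊕b27⊕b29⊕b31 = 0⊕1⊕1⊕1⊕0⊕1⊕1⊕0⊕0⊕1⊕1⊕1⊕1⊕0⊕0⊕1 = 0
s2: b2⊕b3⊕b6⊕b7⊕b10⊕b11⊕b14⊕b15⊕b18⊕b19⊕b22⊕b23⊕b26⊕b27⊕b30⊕b31 = 0⊕1⊕0⊕1⊕0⊕1⊕1⊕0⊕0⊕1⊕0⊕1⊕0⊕0⊕0⊕1 = 1
s4: b4⊕b5⊕b6⊕b7⊕b12⊕b13⊕b14⊕b15⊕b20⊕b21⊕b22⊕b23⊕b28⊕b29⊕b30⊕b31 = 0⊕1⊕0⊕1⊕1⊕1⊕1⊕0⊕1⊕1⊕0⊕1⊕1⊕0⊕0⊕1 = 0
s8: b8⊕b9⊕b10⊕b11⊕b12⊕b13⊕b14⊕b15⊕b24⊕b25⊕b26⊕b27⊕b28⊕b29⊕b30⊕b31 = 1⊕0⊕0⊕1⊕1⊕1⊕1⊕0⊕0⊕1⊕0⊕0⊕1⊕0⊕0⊕1 = 0
s16: b16⊕b17⊕b18⊕b19⊕b20⊕b21⊕b22⊕b23⊕b24⊕b25⊕b26⊕b27⊕b28⊕b29⊕b30⊕b31 = 1⊕0⊕0⊕1⊕1⊕1⊕0⊕1⊕0⊕1⊕0⊕0⊕1⊕0⊕0⊕1 = 0
Syndrome (s16...s1) = 00010 → position 2.
Overall parity (XOR of all 32 bits, including p0): 1⊕0⊕0⊕1⊕0⊕1⊕0⊕1⊕1⊕0⊕0⊕1⊕1⊕1⊕1⊕0⊕1⊕0⊕0⊕1⊕1⊕1⊕0⊕1⊕0⊕1⊕0⊕0⊕1⊕0⊕0⊕1 = 1
Overall=1, syndrome position=2 → single-bit error at position 2.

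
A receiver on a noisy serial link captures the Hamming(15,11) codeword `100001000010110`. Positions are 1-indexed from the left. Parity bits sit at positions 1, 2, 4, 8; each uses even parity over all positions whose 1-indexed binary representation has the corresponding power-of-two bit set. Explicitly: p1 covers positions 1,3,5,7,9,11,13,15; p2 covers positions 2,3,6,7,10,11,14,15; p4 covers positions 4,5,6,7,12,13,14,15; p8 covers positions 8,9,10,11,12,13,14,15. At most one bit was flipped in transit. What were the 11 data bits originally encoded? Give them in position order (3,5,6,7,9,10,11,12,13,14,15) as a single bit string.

00100010111

s1: b1⊕b3⊕b5⊕b7⊕b9⊕b11⊕b13⊕b15 = 1⊕0⊕0⊕0⊕0⊕1⊕1⊕0 = 1
s2: b2⊕b3⊕b6⊕b7⊕b10⊕b11⊕b14⊕b15 = 0⊕0⊕1⊕0⊕0⊕1⊕1⊕0 = 1
s4: b4⊕b5⊕b6⊕b7⊕b12⊕b13⊕b14⊕b15 = 0⊕0⊕1⊕0⊕0⊕1⊕1⊕0 = 1
s8: b8⊕b9⊕b10⊕b11⊕b12⊕b13⊕b14⊕b15 = 0⊕0⊕0⊕1⊕0⊕1⊕1⊕0 = 1
Syndrome (s8...s1) = 1111 → position 15.
Flip bit 15: corrected codeword = 100001000010111
Data bits at positions 3,5,6,7,9,10,11,12,13,14,15: 00100010111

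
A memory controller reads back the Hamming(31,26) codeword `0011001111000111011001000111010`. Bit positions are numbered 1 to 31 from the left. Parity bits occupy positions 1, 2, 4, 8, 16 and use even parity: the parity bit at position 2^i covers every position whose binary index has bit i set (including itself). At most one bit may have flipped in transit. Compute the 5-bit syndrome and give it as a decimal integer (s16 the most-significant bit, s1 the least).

14

s1: b1⊕b3⊕b5⊕b7⊕b9⊕b11⊕b13⊕b15⊕b17⊕b19⊕b21⊕b23⊕b25⊕b27⊕b29⊕b31 = 0⊕1⊕0⊕1⊕1⊕0⊕0⊕1⊕0⊕1⊕0⊕0⊕0⊕1⊕0⊕0 = 0
s2: b2⊕b3⊕b6⊕b7⊕b10⊕b11⊕b14⊕b15⊕b18⊕b19⊕b22⊕b23⊕b26⊕b27⊕b30⊕b31 = 0⊕1⊕0⊕1⊕1⊕0⊕1⊕1⊕1⊕1⊕1⊕0⊕1⊕1⊕1⊕0 = 1
s4: b4⊕b5⊕b6⊕b7⊕b12⊕b13⊕b14⊕b15⊕b20⊕b21⊕b22⊕b23⊕b28⊕b29⊕b30⊕b31 = 1⊕0⊕0⊕1⊕0⊕0⊕1⊕1⊕0⊕0⊕1⊕0⊕1⊕0⊕1⊕0 = 1
s8: b8⊕b9⊕b10⊕b11⊕b12⊕b13⊕b14⊕b15⊕b24⊕b25⊕b26⊕b27⊕b28⊕b29⊕b30⊕b31 = 1⊕1⊕1⊕0⊕0⊕0⊕1⊕1⊕0⊕0⊕1⊕1⊕1⊕0⊕1⊕0 = 1
s16: b16⊕b17⊕b18⊕b19⊕b20⊕b21⊕b22⊕b23⊕b24⊕b25⊕b26⊕b27⊕b28⊕b29⊕b30⊕b31 = 1⊕0⊕1⊕1⊕0⊕0⊕1⊕0⊕0⊕0⊕1⊕1⊕1⊕0⊕1⊕0 = 0
Syndrome (s16...s1) = 01110 → position 14.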